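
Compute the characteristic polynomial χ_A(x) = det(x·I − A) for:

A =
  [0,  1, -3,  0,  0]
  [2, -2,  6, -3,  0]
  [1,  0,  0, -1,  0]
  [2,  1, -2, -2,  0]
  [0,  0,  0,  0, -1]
x^5 + 5*x^4 + 10*x^3 + 10*x^2 + 5*x + 1

Expanding det(x·I − A) (e.g. by cofactor expansion or by noting that A is similar to its Jordan form J, which has the same characteristic polynomial as A) gives
  χ_A(x) = x^5 + 5*x^4 + 10*x^3 + 10*x^2 + 5*x + 1
which factors as (x + 1)^5. The eigenvalues (with algebraic multiplicities) are λ = -1 with multiplicity 5.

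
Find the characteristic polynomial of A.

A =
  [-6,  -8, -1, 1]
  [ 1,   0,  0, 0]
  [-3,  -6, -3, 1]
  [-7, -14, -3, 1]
x^4 + 8*x^3 + 24*x^2 + 32*x + 16

Expanding det(x·I − A) (e.g. by cofactor expansion or by noting that A is similar to its Jordan form J, which has the same characteristic polynomial as A) gives
  χ_A(x) = x^4 + 8*x^3 + 24*x^2 + 32*x + 16
which factors as (x + 2)^4. The eigenvalues (with algebraic multiplicities) are λ = -2 with multiplicity 4.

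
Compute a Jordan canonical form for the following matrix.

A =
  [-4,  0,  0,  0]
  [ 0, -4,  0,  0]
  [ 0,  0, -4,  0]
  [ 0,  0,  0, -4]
J_1(-4) ⊕ J_1(-4) ⊕ J_1(-4) ⊕ J_1(-4)

The characteristic polynomial is
  det(x·I − A) = x^4 + 16*x^3 + 96*x^2 + 256*x + 256 = (x + 4)^4

Eigenvalues and multiplicities (the geometric multiplicity of λ is n − rank(A − λI), which equals the number of Jordan blocks for λ):
  λ = -4: algebraic multiplicity = 4, geometric multiplicity = 4

Determining the block sizes for each eigenvalue:
  λ = -4: gm = am = 4, so every block has size 1 → block sizes [1, 1, 1, 1]

Assembling the blocks gives a Jordan form
J =
  [-4,  0,  0,  0]
  [ 0, -4,  0,  0]
  [ 0,  0, -4,  0]
  [ 0,  0,  0, -4]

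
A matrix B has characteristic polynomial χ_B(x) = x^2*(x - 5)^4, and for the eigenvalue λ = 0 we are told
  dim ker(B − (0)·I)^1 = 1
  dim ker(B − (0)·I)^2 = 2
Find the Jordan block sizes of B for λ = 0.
Block sizes for λ = 0: [2]

From the dimensions of kernels of powers, the number of Jordan blocks of size at least j is d_j − d_{j−1} where d_j = dim ker(N^j) (with d_0 = 0). Computing the differences gives [1, 1].
The number of blocks of size exactly k is (#blocks of size ≥ k) − (#blocks of size ≥ k + 1), so the partition is: 1 block(s) of size 2.
In nonincreasing order the block sizes are [2].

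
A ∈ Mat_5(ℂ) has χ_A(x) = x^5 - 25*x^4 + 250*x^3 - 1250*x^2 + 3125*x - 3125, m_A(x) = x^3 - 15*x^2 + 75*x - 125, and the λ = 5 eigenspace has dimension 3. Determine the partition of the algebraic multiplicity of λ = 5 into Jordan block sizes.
Block sizes for λ = 5: [3, 1, 1]

Step 1 — from the characteristic polynomial, algebraic multiplicity of λ = 5 is 5. From dim ker(A − (5)·I) = 3, there are exactly 3 Jordan blocks for λ = 5.
Step 2 — from the minimal polynomial, the factor (x − 5)^3 tells us the largest block for λ = 5 has size 3.
Step 3 — with total size 5, 3 blocks, and largest block 3, the block sizes (in nonincreasing order) are [3, 1, 1].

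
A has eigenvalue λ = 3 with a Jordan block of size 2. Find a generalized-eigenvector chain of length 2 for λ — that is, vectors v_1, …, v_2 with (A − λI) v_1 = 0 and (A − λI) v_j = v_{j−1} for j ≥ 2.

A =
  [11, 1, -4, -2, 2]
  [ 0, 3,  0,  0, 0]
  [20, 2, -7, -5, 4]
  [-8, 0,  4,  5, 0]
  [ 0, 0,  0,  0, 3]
A Jordan chain for λ = 3 of length 2:
v_1 = (8, 0, 20, -8, 0)ᵀ
v_2 = (1, 0, 0, 0, 0)ᵀ

Let N = A − (3)·I. We want v_2 with N^2 v_2 = 0 but N^1 v_2 ≠ 0; then v_{j-1} := N · v_j for j = 2, …, 2.

Pick v_2 = (1, 0, 0, 0, 0)ᵀ.
Then v_1 = N · v_2 = (8, 0, 20, -8, 0)ᵀ.

Sanity check: (A − (3)·I) v_1 = (0, 0, 0, 0, 0)ᵀ = 0. ✓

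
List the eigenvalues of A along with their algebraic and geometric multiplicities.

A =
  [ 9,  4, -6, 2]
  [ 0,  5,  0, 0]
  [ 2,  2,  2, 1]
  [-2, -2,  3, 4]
λ = 5: alg = 4, geom = 3

Step 1 — factor the characteristic polynomial to read off the algebraic multiplicities:
  χ_A(x) = (x - 5)^4

Step 2 — compute geometric multiplicities via the rank-nullity identity g(λ) = n − rank(A − λI):
  rank(A − (5)·I) = 1, so dim ker(A − (5)·I) = n − 1 = 3

Summary:
  λ = 5: algebraic multiplicity = 4, geometric multiplicity = 3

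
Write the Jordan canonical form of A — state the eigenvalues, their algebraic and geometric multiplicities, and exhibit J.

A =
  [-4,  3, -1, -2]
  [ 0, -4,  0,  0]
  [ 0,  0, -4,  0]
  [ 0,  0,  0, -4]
J_2(-4) ⊕ J_1(-4) ⊕ J_1(-4)

The characteristic polynomial is
  det(x·I − A) = x^4 + 16*x^3 + 96*x^2 + 256*x + 256 = (x + 4)^4

Eigenvalues and multiplicities (the geometric multiplicity of λ is n − rank(A − λI), which equals the number of Jordan blocks for λ):
  λ = -4: algebraic multiplicity = 4, geometric multiplicity = 3

Determining the block sizes for each eigenvalue:
  λ = -4: 3 blocks summing to 4 forces exactly one block of size 2 and the rest size 1 → block sizes [2, 1, 1]

Assembling the blocks gives a Jordan form
J =
  [-4,  1,  0,  0]
  [ 0, -4,  0,  0]
  [ 0,  0, -4,  0]
  [ 0,  0,  0, -4]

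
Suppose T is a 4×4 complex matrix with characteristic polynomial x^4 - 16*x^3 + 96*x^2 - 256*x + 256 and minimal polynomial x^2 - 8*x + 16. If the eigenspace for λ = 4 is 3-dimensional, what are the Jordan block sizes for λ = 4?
Block sizes for λ = 4: [2, 1, 1]

Step 1 — from the characteristic polynomial, algebraic multiplicity of λ = 4 is 4. From dim ker(T − (4)·I) = 3, there are exactly 3 Jordan blocks for λ = 4.
Step 2 — from the minimal polynomial, the factor (x − 4)^2 tells us the largest block for λ = 4 has size 2.
Step 3 — with total size 4, 3 blocks, and largest block 2, the block sizes (in nonincreasing order) are [2, 1, 1].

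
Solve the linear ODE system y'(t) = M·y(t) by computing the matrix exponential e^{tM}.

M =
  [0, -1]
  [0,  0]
e^{tM} =
  [1, -t]
  [0, 1]

Strategy: write M = P · J · P⁻¹ where J is a Jordan canonical form, so e^{tM} = P · e^{tJ} · P⁻¹, and e^{tJ} can be computed block-by-block.

M has Jordan form
J =
  [0, 1]
  [0, 0]
(up to reordering of blocks).

Per-block formulas:
  For a 2×2 Jordan block J_2(0): exp(t · J_2(0)) = e^(0t)·(I + t·N), where N is the 2×2 nilpotent shift.

After assembling e^{tJ} and conjugating by P, we get:

e^{tM} =
  [1, -t]
  [0, 1]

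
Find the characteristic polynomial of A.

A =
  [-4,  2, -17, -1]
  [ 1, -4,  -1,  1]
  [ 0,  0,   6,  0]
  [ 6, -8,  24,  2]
x^4 - 24*x^2 - 64*x - 48

Expanding det(x·I − A) (e.g. by cofactor expansion or by noting that A is similar to its Jordan form J, which has the same characteristic polynomial as A) gives
  χ_A(x) = x^4 - 24*x^2 - 64*x - 48
which factors as (x - 6)*(x + 2)^3. The eigenvalues (with algebraic multiplicities) are λ = -2 with multiplicity 3, λ = 6 with multiplicity 1.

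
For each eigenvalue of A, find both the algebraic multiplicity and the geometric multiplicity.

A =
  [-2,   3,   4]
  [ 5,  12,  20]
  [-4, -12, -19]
λ = -3: alg = 3, geom = 2

Step 1 — factor the characteristic polynomial to read off the algebraic multiplicities:
  χ_A(x) = (x + 3)^3

Step 2 — compute geometric multiplicities via the rank-nullity identity g(λ) = n − rank(A − λI):
  rank(A − (-3)·I) = 1, so dim ker(A − (-3)·I) = n − 1 = 2

Summary:
  λ = -3: algebraic multiplicity = 3, geometric multiplicity = 2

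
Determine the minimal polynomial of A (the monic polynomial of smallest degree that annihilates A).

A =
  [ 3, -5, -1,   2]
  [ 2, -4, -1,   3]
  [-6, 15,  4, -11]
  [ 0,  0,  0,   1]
x^2 - 2*x + 1

The characteristic polynomial is χ_A(x) = (x - 1)^4, so the eigenvalues are known. The minimal polynomial is
  m_A(x) = Π_λ (x − λ)^{k_λ}
where k_λ is the size of the *largest* Jordan block for λ (equivalently, the smallest k with (A − λI)^k v = 0 for every generalised eigenvector v of λ).

  λ = 1: largest Jordan block has size 2, contributing (x − 1)^2

So m_A(x) = (x - 1)^2 = x^2 - 2*x + 1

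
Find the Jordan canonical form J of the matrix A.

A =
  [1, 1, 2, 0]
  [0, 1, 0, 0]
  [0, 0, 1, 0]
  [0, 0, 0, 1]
J_2(1) ⊕ J_1(1) ⊕ J_1(1)

The characteristic polynomial is
  det(x·I − A) = x^4 - 4*x^3 + 6*x^2 - 4*x + 1 = (x - 1)^4

Eigenvalues and multiplicities (the geometric multiplicity of λ is n − rank(A − λI), which equals the number of Jordan blocks for λ):
  λ = 1: algebraic multiplicity = 4, geometric multiplicity = 3

Determining the block sizes for each eigenvalue:
  λ = 1: 3 blocks summing to 4 forces exactly one block of size 2 and the rest size 1 → block sizes [2, 1, 1]

Assembling the blocks gives a Jordan form
J =
  [1, 1, 0, 0]
  [0, 1, 0, 0]
  [0, 0, 1, 0]
  [0, 0, 0, 1]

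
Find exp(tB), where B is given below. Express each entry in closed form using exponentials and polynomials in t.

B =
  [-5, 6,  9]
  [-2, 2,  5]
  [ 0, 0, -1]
e^{tB} =
  [-3*exp(-t) + 4*exp(-2*t), 6*exp(-t) - 6*exp(-2*t), 3*t*exp(-t) + 6*exp(-t) - 6*exp(-2*t)]
  [-2*exp(-t) + 2*exp(-2*t), 4*exp(-t) - 3*exp(-2*t), 2*t*exp(-t) + 3*exp(-t) - 3*exp(-2*t)]
  [0, 0, exp(-t)]

Strategy: write B = P · J · P⁻¹ where J is a Jordan canonical form, so e^{tB} = P · e^{tJ} · P⁻¹, and e^{tJ} can be computed block-by-block.

B has Jordan form
J =
  [-2,  0,  0]
  [ 0, -1,  1]
  [ 0,  0, -1]
(up to reordering of blocks).

Per-block formulas:
  For a 1×1 block at λ = -2: exp(t · [-2]) = [e^(-2t)].
  For a 2×2 Jordan block J_2(-1): exp(t · J_2(-1)) = e^(-1t)·(I + t·N), where N is the 2×2 nilpotent shift.

After assembling e^{tJ} and conjugating by P, we get:

e^{tB} =
  [-3*exp(-t) + 4*exp(-2*t), 6*exp(-t) - 6*exp(-2*t), 3*t*exp(-t) + 6*exp(-t) - 6*exp(-2*t)]
  [-2*exp(-t) + 2*exp(-2*t), 4*exp(-t) - 3*exp(-2*t), 2*t*exp(-t) + 3*exp(-t) - 3*exp(-2*t)]
  [0, 0, exp(-t)]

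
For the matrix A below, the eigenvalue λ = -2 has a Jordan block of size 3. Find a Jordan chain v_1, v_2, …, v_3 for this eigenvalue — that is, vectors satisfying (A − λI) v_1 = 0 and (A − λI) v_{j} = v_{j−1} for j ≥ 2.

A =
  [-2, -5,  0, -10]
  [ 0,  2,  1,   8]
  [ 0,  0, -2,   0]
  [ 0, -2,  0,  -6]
A Jordan chain for λ = -2 of length 3:
v_1 = (-5, 4, 0, -2)ᵀ
v_2 = (0, 1, 0, 0)ᵀ
v_3 = (0, 0, 1, 0)ᵀ

Let N = A − (-2)·I. We want v_3 with N^3 v_3 = 0 but N^2 v_3 ≠ 0; then v_{j-1} := N · v_j for j = 3, …, 2.

Pick v_3 = (0, 0, 1, 0)ᵀ.
Then v_2 = N · v_3 = (0, 1, 0, 0)ᵀ.
Then v_1 = N · v_2 = (-5, 4, 0, -2)ᵀ.

Sanity check: (A − (-2)·I) v_1 = (0, 0, 0, 0)ᵀ = 0. ✓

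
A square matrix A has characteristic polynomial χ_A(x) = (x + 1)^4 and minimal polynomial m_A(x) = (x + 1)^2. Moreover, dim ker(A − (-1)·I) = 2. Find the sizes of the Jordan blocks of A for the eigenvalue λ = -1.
Block sizes for λ = -1: [2, 2]

Step 1 — from the characteristic polynomial, algebraic multiplicity of λ = -1 is 4. From dim ker(A − (-1)·I) = 2, there are exactly 2 Jordan blocks for λ = -1.
Step 2 — from the minimal polynomial, the factor (x + 1)^2 tells us the largest block for λ = -1 has size 2.
Step 3 — with total size 4, 2 blocks, and largest block 2, the block sizes (in nonincreasing order) are [2, 2].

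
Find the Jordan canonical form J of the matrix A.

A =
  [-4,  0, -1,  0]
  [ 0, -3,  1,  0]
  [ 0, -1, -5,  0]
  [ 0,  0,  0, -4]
J_3(-4) ⊕ J_1(-4)

The characteristic polynomial is
  det(x·I − A) = x^4 + 16*x^3 + 96*x^2 + 256*x + 256 = (x + 4)^4

Eigenvalues and multiplicities (the geometric multiplicity of λ is n − rank(A − λI), which equals the number of Jordan blocks for λ):
  λ = -4: algebraic multiplicity = 4, geometric multiplicity = 2

Determining the block sizes for each eigenvalue:
  λ = -4: with am = 4 and gm = 2, the partition is not yet determined (e.g. several partitions of 4 into 2 parts exist). Let N = A − (-4)·I. Computing rank(N^1) = 2, rank(N^2) = 1, rank(N^3) = 0; the number of blocks of size ≥ j is rank(N^{j−1}) − rank(N^j), giving [2, 1, 1]. So we have 1 block(s) of size 3, 1 block(s) of size 1 → block sizes [3, 1]

Assembling the blocks gives a Jordan form
J =
  [-4,  1,  0,  0]
  [ 0, -4,  1,  0]
  [ 0,  0, -4,  0]
  [ 0,  0,  0, -4]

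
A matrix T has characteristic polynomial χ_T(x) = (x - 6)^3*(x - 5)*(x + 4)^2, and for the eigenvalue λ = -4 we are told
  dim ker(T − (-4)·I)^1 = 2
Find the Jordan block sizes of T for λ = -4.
Block sizes for λ = -4: [1, 1]

From the dimensions of kernels of powers, the number of Jordan blocks of size at least j is d_j − d_{j−1} where d_j = dim ker(N^j) (with d_0 = 0). Computing the differences gives [2].
The number of blocks of size exactly k is (#blocks of size ≥ k) − (#blocks of size ≥ k + 1), so the partition is: 2 block(s) of size 1.
In nonincreasing order the block sizes are [1, 1].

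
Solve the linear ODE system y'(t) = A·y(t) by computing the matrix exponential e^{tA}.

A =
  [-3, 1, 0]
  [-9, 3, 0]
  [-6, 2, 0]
e^{tA} =
  [1 - 3*t, t, 0]
  [-9*t, 3*t + 1, 0]
  [-6*t, 2*t, 1]

Strategy: write A = P · J · P⁻¹ where J is a Jordan canonical form, so e^{tA} = P · e^{tJ} · P⁻¹, and e^{tJ} can be computed block-by-block.

A has Jordan form
J =
  [0, 1, 0]
  [0, 0, 0]
  [0, 0, 0]
(up to reordering of blocks).

Per-block formulas:
  For a 1×1 block at λ = 0: exp(t · [0]) = [e^(0t)].
  For a 2×2 Jordan block J_2(0): exp(t · J_2(0)) = e^(0t)·(I + t·N), where N is the 2×2 nilpotent shift.

After assembling e^{tJ} and conjugating by P, we get:

e^{tA} =
  [1 - 3*t, t, 0]
  [-9*t, 3*t + 1, 0]
  [-6*t, 2*t, 1]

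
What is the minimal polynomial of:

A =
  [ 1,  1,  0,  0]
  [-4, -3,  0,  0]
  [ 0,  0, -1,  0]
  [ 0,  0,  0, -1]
x^2 + 2*x + 1

The characteristic polynomial is χ_A(x) = (x + 1)^4, so the eigenvalues are known. The minimal polynomial is
  m_A(x) = Π_λ (x − λ)^{k_λ}
where k_λ is the size of the *largest* Jordan block for λ (equivalently, the smallest k with (A − λI)^k v = 0 for every generalised eigenvector v of λ).

  λ = -1: largest Jordan block has size 2, contributing (x + 1)^2

So m_A(x) = (x + 1)^2 = x^2 + 2*x + 1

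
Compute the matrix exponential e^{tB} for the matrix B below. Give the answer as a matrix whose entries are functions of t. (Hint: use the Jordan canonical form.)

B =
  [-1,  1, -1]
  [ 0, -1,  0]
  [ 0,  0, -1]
e^{tB} =
  [exp(-t), t*exp(-t), -t*exp(-t)]
  [0, exp(-t), 0]
  [0, 0, exp(-t)]

Strategy: write B = P · J · P⁻¹ where J is a Jordan canonical form, so e^{tB} = P · e^{tJ} · P⁻¹, and e^{tJ} can be computed block-by-block.

B has Jordan form
J =
  [-1,  1,  0]
  [ 0, -1,  0]
  [ 0,  0, -1]
(up to reordering of blocks).

Per-block formulas:
  For a 1×1 block at λ = -1: exp(t · [-1]) = [e^(-1t)].
  For a 2×2 Jordan block J_2(-1): exp(t · J_2(-1)) = e^(-1t)·(I + t·N), where N is the 2×2 nilpotent shift.

After assembling e^{tJ} and conjugating by P, we get:

e^{tB} =
  [exp(-t), t*exp(-t), -t*exp(-t)]
  [0, exp(-t), 0]
  [0, 0, exp(-t)]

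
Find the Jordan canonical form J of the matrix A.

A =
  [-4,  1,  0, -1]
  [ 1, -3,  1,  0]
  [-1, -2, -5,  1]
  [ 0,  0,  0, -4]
J_3(-4) ⊕ J_1(-4)

The characteristic polynomial is
  det(x·I − A) = x^4 + 16*x^3 + 96*x^2 + 256*x + 256 = (x + 4)^4

Eigenvalues and multiplicities (the geometric multiplicity of λ is n − rank(A − λI), which equals the number of Jordan blocks for λ):
  λ = -4: algebraic multiplicity = 4, geometric multiplicity = 2

Determining the block sizes for each eigenvalue:
  λ = -4: with am = 4 and gm = 2, the partition is not yet determined (e.g. several partitions of 4 into 2 parts exist). Let N = A − (-4)·I. Computing rank(N^1) = 2, rank(N^2) = 1, rank(N^3) = 0; the number of blocks of size ≥ j is rank(N^{j−1}) − rank(N^j), giving [2, 1, 1]. So we have 1 block(s) of size 3, 1 block(s) of size 1 → block sizes [3, 1]

Assembling the blocks gives a Jordan form
J =
  [-4,  1,  0,  0]
  [ 0, -4,  1,  0]
  [ 0,  0, -4,  0]
  [ 0,  0,  0, -4]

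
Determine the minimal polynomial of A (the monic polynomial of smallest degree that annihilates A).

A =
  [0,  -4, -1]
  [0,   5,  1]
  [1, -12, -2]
x^3 - 3*x^2 + 3*x - 1

The characteristic polynomial is χ_A(x) = (x - 1)^3, so the eigenvalues are known. The minimal polynomial is
  m_A(x) = Π_λ (x − λ)^{k_λ}
where k_λ is the size of the *largest* Jordan block for λ (equivalently, the smallest k with (A − λI)^k v = 0 for every generalised eigenvector v of λ).

  λ = 1: largest Jordan block has size 3, contributing (x − 1)^3

So m_A(x) = (x - 1)^3 = x^3 - 3*x^2 + 3*x - 1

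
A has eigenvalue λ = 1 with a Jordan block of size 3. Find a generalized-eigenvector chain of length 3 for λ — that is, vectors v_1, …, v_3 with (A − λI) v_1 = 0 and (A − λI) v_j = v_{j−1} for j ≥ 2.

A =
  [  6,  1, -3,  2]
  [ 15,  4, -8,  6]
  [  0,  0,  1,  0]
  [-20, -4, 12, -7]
A Jordan chain for λ = 1 of length 3:
v_1 = (1, 3, 0, -4)ᵀ
v_2 = (-3, -8, 0, 12)ᵀ
v_3 = (0, 0, 1, 0)ᵀ

Let N = A − (1)·I. We want v_3 with N^3 v_3 = 0 but N^2 v_3 ≠ 0; then v_{j-1} := N · v_j for j = 3, …, 2.

Pick v_3 = (0, 0, 1, 0)ᵀ.
Then v_2 = N · v_3 = (-3, -8, 0, 12)ᵀ.
Then v_1 = N · v_2 = (1, 3, 0, -4)ᵀ.

Sanity check: (A − (1)·I) v_1 = (0, 0, 0, 0)ᵀ = 0. ✓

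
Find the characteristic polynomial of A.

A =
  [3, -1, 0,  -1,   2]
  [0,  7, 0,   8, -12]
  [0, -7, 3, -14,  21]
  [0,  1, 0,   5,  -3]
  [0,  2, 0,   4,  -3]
x^5 - 15*x^4 + 90*x^3 - 270*x^2 + 405*x - 243

Expanding det(x·I − A) (e.g. by cofactor expansion or by noting that A is similar to its Jordan form J, which has the same characteristic polynomial as A) gives
  χ_A(x) = x^5 - 15*x^4 + 90*x^3 - 270*x^2 + 405*x - 243
which factors as (x - 3)^5. The eigenvalues (with algebraic multiplicities) are λ = 3 with multiplicity 5.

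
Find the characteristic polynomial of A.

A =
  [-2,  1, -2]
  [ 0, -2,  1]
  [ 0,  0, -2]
x^3 + 6*x^2 + 12*x + 8

Expanding det(x·I − A) (e.g. by cofactor expansion or by noting that A is similar to its Jordan form J, which has the same characteristic polynomial as A) gives
  χ_A(x) = x^3 + 6*x^2 + 12*x + 8
which factors as (x + 2)^3. The eigenvalues (with algebraic multiplicities) are λ = -2 with multiplicity 3.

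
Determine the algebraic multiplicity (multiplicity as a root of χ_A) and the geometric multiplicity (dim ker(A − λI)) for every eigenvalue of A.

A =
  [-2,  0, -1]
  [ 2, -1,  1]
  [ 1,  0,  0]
λ = -1: alg = 3, geom = 1

Step 1 — factor the characteristic polynomial to read off the algebraic multiplicities:
  χ_A(x) = (x + 1)^3

Step 2 — compute geometric multiplicities via the rank-nullity identity g(λ) = n − rank(A − λI):
  rank(A − (-1)·I) = 2, so dim ker(A − (-1)·I) = n − 2 = 1

Summary:
  λ = -1: algebraic multiplicity = 3, geometric multiplicity = 1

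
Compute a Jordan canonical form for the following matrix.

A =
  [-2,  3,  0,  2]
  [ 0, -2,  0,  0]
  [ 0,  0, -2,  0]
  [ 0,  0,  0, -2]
J_2(-2) ⊕ J_1(-2) ⊕ J_1(-2)

The characteristic polynomial is
  det(x·I − A) = x^4 + 8*x^3 + 24*x^2 + 32*x + 16 = (x + 2)^4

Eigenvalues and multiplicities (the geometric multiplicity of λ is n − rank(A − λI), which equals the number of Jordan blocks for λ):
  λ = -2: algebraic multiplicity = 4, geometric multiplicity = 3

Determining the block sizes for each eigenvalue:
  λ = -2: 3 blocks summing to 4 forces exactly one block of size 2 and the rest size 1 → block sizes [2, 1, 1]

Assembling the blocks gives a Jordan form
J =
  [-2,  1,  0,  0]
  [ 0, -2,  0,  0]
  [ 0,  0, -2,  0]
  [ 0,  0,  0, -2]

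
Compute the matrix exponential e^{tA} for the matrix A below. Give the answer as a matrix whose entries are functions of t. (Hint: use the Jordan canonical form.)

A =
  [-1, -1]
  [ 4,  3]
e^{tA} =
  [-2*t*exp(t) + exp(t), -t*exp(t)]
  [4*t*exp(t), 2*t*exp(t) + exp(t)]

Strategy: write A = P · J · P⁻¹ where J is a Jordan canonical form, so e^{tA} = P · e^{tJ} · P⁻¹, and e^{tJ} can be computed block-by-block.

A has Jordan form
J =
  [1, 1]
  [0, 1]
(up to reordering of blocks).

Per-block formulas:
  For a 2×2 Jordan block J_2(1): exp(t · J_2(1)) = e^(1t)·(I + t·N), where N is the 2×2 nilpotent shift.

After assembling e^{tJ} and conjugating by P, we get:

e^{tA} =
  [-2*t*exp(t) + exp(t), -t*exp(t)]
  [4*t*exp(t), 2*t*exp(t) + exp(t)]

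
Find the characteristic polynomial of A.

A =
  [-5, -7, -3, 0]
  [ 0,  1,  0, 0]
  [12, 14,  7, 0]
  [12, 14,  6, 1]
x^4 - 4*x^3 + 6*x^2 - 4*x + 1

Expanding det(x·I − A) (e.g. by cofactor expansion or by noting that A is similar to its Jordan form J, which has the same characteristic polynomial as A) gives
  χ_A(x) = x^4 - 4*x^3 + 6*x^2 - 4*x + 1
which factors as (x - 1)^4. The eigenvalues (with algebraic multiplicities) are λ = 1 with multiplicity 4.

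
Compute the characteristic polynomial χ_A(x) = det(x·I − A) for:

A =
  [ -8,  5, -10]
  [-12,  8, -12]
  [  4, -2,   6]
x^3 - 6*x^2 + 12*x - 8

Expanding det(x·I − A) (e.g. by cofactor expansion or by noting that A is similar to its Jordan form J, which has the same characteristic polynomial as A) gives
  χ_A(x) = x^3 - 6*x^2 + 12*x - 8
which factors as (x - 2)^3. The eigenvalues (with algebraic multiplicities) are λ = 2 with multiplicity 3.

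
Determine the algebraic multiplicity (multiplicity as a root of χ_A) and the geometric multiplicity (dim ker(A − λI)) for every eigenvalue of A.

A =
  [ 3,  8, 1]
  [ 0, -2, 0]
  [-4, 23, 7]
λ = -2: alg = 1, geom = 1; λ = 5: alg = 2, geom = 1

Step 1 — factor the characteristic polynomial to read off the algebraic multiplicities:
  χ_A(x) = (x - 5)^2*(x + 2)

Step 2 — compute geometric multiplicities via the rank-nullity identity g(λ) = n − rank(A − λI):
  rank(A − (-2)·I) = 2, so dim ker(A − (-2)·I) = n − 2 = 1
  rank(A − (5)·I) = 2, so dim ker(A − (5)·I) = n − 2 = 1

Summary:
  λ = -2: algebraic multiplicity = 1, geometric multiplicity = 1
  λ = 5: algebraic multiplicity = 2, geometric multiplicity = 1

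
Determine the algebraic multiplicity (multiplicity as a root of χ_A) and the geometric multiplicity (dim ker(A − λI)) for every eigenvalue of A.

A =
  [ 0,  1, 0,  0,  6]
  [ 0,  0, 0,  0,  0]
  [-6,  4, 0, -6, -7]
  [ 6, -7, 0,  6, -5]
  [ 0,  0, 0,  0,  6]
λ = 0: alg = 3, geom = 2; λ = 6: alg = 2, geom = 1

Step 1 — factor the characteristic polynomial to read off the algebraic multiplicities:
  χ_A(x) = x^3*(x - 6)^2

Step 2 — compute geometric multiplicities via the rank-nullity identity g(λ) = n − rank(A − λI):
  rank(A − (0)·I) = 3, so dim ker(A − (0)·I) = n − 3 = 2
  rank(A − (6)·I) = 4, so dim ker(A − (6)·I) = n − 4 = 1

Summary:
  λ = 0: algebraic multiplicity = 3, geometric multiplicity = 2
  λ = 6: algebraic multiplicity = 2, geometric multiplicity = 1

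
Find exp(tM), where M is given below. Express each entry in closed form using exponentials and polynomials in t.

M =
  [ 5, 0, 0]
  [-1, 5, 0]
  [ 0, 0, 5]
e^{tM} =
  [exp(5*t), 0, 0]
  [-t*exp(5*t), exp(5*t), 0]
  [0, 0, exp(5*t)]

Strategy: write M = P · J · P⁻¹ where J is a Jordan canonical form, so e^{tM} = P · e^{tJ} · P⁻¹, and e^{tJ} can be computed block-by-block.

M has Jordan form
J =
  [5, 1, 0]
  [0, 5, 0]
  [0, 0, 5]
(up to reordering of blocks).

Per-block formulas:
  For a 2×2 Jordan block J_2(5): exp(t · J_2(5)) = e^(5t)·(I + t·N), where N is the 2×2 nilpotent shift.
  For a 1×1 block at λ = 5: exp(t · [5]) = [e^(5t)].

After assembling e^{tJ} and conjugating by P, we get:

e^{tM} =
  [exp(5*t), 0, 0]
  [-t*exp(5*t), exp(5*t), 0]
  [0, 0, exp(5*t)]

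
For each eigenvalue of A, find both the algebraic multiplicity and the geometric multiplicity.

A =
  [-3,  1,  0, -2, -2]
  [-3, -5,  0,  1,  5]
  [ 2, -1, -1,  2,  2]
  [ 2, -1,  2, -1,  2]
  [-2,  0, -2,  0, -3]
λ = -3: alg = 4, geom = 2; λ = -1: alg = 1, geom = 1

Step 1 — factor the characteristic polynomial to read off the algebraic multiplicities:
  χ_A(x) = (x + 1)*(x + 3)^4

Step 2 — compute geometric multiplicities via the rank-nullity identity g(λ) = n − rank(A − λI):
  rank(A − (-3)·I) = 3, so dim ker(A − (-3)·I) = n − 3 = 2
  rank(A − (-1)·I) = 4, so dim ker(A − (-1)·I) = n − 4 = 1

Summary:
  λ = -3: algebraic multiplicity = 4, geometric multiplicity = 2
  λ = -1: algebraic multiplicity = 1, geometric multiplicity = 1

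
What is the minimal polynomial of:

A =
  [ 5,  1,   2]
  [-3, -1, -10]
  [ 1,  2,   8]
x^3 - 12*x^2 + 48*x - 64

The characteristic polynomial is χ_A(x) = (x - 4)^3, so the eigenvalues are known. The minimal polynomial is
  m_A(x) = Π_λ (x − λ)^{k_λ}
where k_λ is the size of the *largest* Jordan block for λ (equivalently, the smallest k with (A − λI)^k v = 0 for every generalised eigenvector v of λ).

  λ = 4: largest Jordan block has size 3, contributing (x − 4)^3

So m_A(x) = (x - 4)^3 = x^3 - 12*x^2 + 48*x - 64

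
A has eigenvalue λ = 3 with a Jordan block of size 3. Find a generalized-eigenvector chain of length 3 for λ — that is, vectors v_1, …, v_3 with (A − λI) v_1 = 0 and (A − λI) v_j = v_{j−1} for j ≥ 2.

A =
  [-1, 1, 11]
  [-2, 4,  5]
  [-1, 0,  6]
A Jordan chain for λ = 3 of length 3:
v_1 = (3, 1, 1)ᵀ
v_2 = (-4, -2, -1)ᵀ
v_3 = (1, 0, 0)ᵀ

Let N = A − (3)·I. We want v_3 with N^3 v_3 = 0 but N^2 v_3 ≠ 0; then v_{j-1} := N · v_j for j = 3, …, 2.

Pick v_3 = (1, 0, 0)ᵀ.
Then v_2 = N · v_3 = (-4, -2, -1)ᵀ.
Then v_1 = N · v_2 = (3, 1, 1)ᵀ.

Sanity check: (A − (3)·I) v_1 = (0, 0, 0)ᵀ = 0. ✓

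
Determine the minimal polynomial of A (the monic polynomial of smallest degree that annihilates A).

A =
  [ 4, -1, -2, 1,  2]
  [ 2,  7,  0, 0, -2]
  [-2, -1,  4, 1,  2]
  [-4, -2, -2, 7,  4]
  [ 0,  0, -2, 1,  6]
x^2 - 11*x + 30

The characteristic polynomial is χ_A(x) = (x - 6)^3*(x - 5)^2, so the eigenvalues are known. The minimal polynomial is
  m_A(x) = Π_λ (x − λ)^{k_λ}
where k_λ is the size of the *largest* Jordan block for λ (equivalently, the smallest k with (A − λI)^k v = 0 for every generalised eigenvector v of λ).

  λ = 5: largest Jordan block has size 1, contributing (x − 5)
  λ = 6: largest Jordan block has size 1, contributing (x − 6)

So m_A(x) = (x - 6)*(x - 5) = x^2 - 11*x + 30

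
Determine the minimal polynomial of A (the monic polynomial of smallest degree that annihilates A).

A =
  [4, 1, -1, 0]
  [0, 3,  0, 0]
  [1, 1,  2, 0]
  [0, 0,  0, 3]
x^2 - 6*x + 9

The characteristic polynomial is χ_A(x) = (x - 3)^4, so the eigenvalues are known. The minimal polynomial is
  m_A(x) = Π_λ (x − λ)^{k_λ}
where k_λ is the size of the *largest* Jordan block for λ (equivalently, the smallest k with (A − λI)^k v = 0 for every generalised eigenvector v of λ).

  λ = 3: largest Jordan block has size 2, contributing (x − 3)^2

So m_A(x) = (x - 3)^2 = x^2 - 6*x + 9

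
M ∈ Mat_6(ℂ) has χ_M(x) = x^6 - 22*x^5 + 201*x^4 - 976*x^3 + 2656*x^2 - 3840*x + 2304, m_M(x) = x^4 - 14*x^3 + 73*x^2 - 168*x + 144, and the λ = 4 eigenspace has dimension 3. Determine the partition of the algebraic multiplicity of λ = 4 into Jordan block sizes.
Block sizes for λ = 4: [2, 1, 1]

Step 1 — from the characteristic polynomial, algebraic multiplicity of λ = 4 is 4. From dim ker(M − (4)·I) = 3, there are exactly 3 Jordan blocks for λ = 4.
Step 2 — from the minimal polynomial, the factor (x − 4)^2 tells us the largest block for λ = 4 has size 2.
Step 3 — with total size 4, 3 blocks, and largest block 2, the block sizes (in nonincreasing order) are [2, 1, 1].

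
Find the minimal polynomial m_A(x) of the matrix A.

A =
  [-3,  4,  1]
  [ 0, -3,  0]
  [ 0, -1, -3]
x^3 + 9*x^2 + 27*x + 27

The characteristic polynomial is χ_A(x) = (x + 3)^3, so the eigenvalues are known. The minimal polynomial is
  m_A(x) = Π_λ (x − λ)^{k_λ}
where k_λ is the size of the *largest* Jordan block for λ (equivalently, the smallest k with (A − λI)^k v = 0 for every generalised eigenvector v of λ).

  λ = -3: largest Jordan block has size 3, contributing (x + 3)^3

So m_A(x) = (x + 3)^3 = x^3 + 9*x^2 + 27*x + 27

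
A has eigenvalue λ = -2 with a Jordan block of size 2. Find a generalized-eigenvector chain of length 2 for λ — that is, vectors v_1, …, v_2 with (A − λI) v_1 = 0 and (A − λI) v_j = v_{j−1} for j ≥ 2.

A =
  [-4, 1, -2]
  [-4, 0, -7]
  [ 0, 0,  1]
A Jordan chain for λ = -2 of length 2:
v_1 = (-2, -4, 0)ᵀ
v_2 = (1, 0, 0)ᵀ

Let N = A − (-2)·I. We want v_2 with N^2 v_2 = 0 but N^1 v_2 ≠ 0; then v_{j-1} := N · v_j for j = 2, …, 2.

Pick v_2 = (1, 0, 0)ᵀ.
Then v_1 = N · v_2 = (-2, -4, 0)ᵀ.

Sanity check: (A − (-2)·I) v_1 = (0, 0, 0)ᵀ = 0. ✓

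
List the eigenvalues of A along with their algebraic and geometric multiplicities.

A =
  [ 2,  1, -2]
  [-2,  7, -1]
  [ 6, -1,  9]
λ = 6: alg = 3, geom = 1

Step 1 — factor the characteristic polynomial to read off the algebraic multiplicities:
  χ_A(x) = (x - 6)^3

Step 2 — compute geometric multiplicities via the rank-nullity identity g(λ) = n − rank(A − λI):
  rank(A − (6)·I) = 2, so dim ker(A − (6)·I) = n − 2 = 1

Summary:
  λ = 6: algebraic multiplicity = 3, geometric multiplicity = 1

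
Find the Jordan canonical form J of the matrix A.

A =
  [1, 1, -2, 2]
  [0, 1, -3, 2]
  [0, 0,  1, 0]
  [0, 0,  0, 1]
J_3(1) ⊕ J_1(1)

The characteristic polynomial is
  det(x·I − A) = x^4 - 4*x^3 + 6*x^2 - 4*x + 1 = (x - 1)^4

Eigenvalues and multiplicities (the geometric multiplicity of λ is n − rank(A − λI), which equals the number of Jordan blocks for λ):
  λ = 1: algebraic multiplicity = 4, geometric multiplicity = 2

Determining the block sizes for each eigenvalue:
  λ = 1: with am = 4 and gm = 2, the partition is not yet determined (e.g. several partitions of 4 into 2 parts exist). Let N = A − (1)·I. Computing rank(N^1) = 2, rank(N^2) = 1, rank(N^3) = 0; the number of blocks of size ≥ j is rank(N^{j−1}) − rank(N^j), giving [2, 1, 1]. So we have 1 block(s) of size 3, 1 block(s) of size 1 → block sizes [3, 1]

Assembling the blocks gives a Jordan form
J =
  [1, 1, 0, 0]
  [0, 1, 1, 0]
  [0, 0, 1, 0]
  [0, 0, 0, 1]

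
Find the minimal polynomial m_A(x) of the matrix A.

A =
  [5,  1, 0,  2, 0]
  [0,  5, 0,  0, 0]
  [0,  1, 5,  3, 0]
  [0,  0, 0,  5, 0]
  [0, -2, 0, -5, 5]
x^2 - 10*x + 25

The characteristic polynomial is χ_A(x) = (x - 5)^5, so the eigenvalues are known. The minimal polynomial is
  m_A(x) = Π_λ (x − λ)^{k_λ}
where k_λ is the size of the *largest* Jordan block for λ (equivalently, the smallest k with (A − λI)^k v = 0 for every generalised eigenvector v of λ).

  λ = 5: largest Jordan block has size 2, contributing (x − 5)^2

So m_A(x) = (x - 5)^2 = x^2 - 10*x + 25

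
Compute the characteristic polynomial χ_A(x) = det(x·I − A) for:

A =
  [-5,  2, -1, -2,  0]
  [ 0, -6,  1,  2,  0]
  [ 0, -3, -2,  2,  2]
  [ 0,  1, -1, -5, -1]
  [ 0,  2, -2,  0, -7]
x^5 + 25*x^4 + 250*x^3 + 1250*x^2 + 3125*x + 3125

Expanding det(x·I − A) (e.g. by cofactor expansion or by noting that A is similar to its Jordan form J, which has the same characteristic polynomial as A) gives
  χ_A(x) = x^5 + 25*x^4 + 250*x^3 + 1250*x^2 + 3125*x + 3125
which factors as (x + 5)^5. The eigenvalues (with algebraic multiplicities) are λ = -5 with multiplicity 5.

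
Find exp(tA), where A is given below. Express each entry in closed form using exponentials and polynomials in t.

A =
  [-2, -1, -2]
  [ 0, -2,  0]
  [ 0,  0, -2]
e^{tA} =
  [exp(-2*t), -t*exp(-2*t), -2*t*exp(-2*t)]
  [0, exp(-2*t), 0]
  [0, 0, exp(-2*t)]

Strategy: write A = P · J · P⁻¹ where J is a Jordan canonical form, so e^{tA} = P · e^{tJ} · P⁻¹, and e^{tJ} can be computed block-by-block.

A has Jordan form
J =
  [-2,  1,  0]
  [ 0, -2,  0]
  [ 0,  0, -2]
(up to reordering of blocks).

Per-block formulas:
  For a 2×2 Jordan block J_2(-2): exp(t · J_2(-2)) = e^(-2t)·(I + t·N), where N is the 2×2 nilpotent shift.
  For a 1×1 block at λ = -2: exp(t · [-2]) = [e^(-2t)].

After assembling e^{tJ} and conjugating by P, we get:

e^{tA} =
  [exp(-2*t), -t*exp(-2*t), -2*t*exp(-2*t)]
  [0, exp(-2*t), 0]
  [0, 0, exp(-2*t)]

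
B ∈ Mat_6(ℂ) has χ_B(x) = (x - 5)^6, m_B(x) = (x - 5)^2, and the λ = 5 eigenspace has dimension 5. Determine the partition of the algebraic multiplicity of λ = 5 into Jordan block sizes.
Block sizes for λ = 5: [2, 1, 1, 1, 1]

Step 1 — from the characteristic polynomial, algebraic multiplicity of λ = 5 is 6. From dim ker(B − (5)·I) = 5, there are exactly 5 Jordan blocks for λ = 5.
Step 2 — from the minimal polynomial, the factor (x − 5)^2 tells us the largest block for λ = 5 has size 2.
Step 3 — with total size 6, 5 blocks, and largest block 2, the block sizes (in nonincreasing order) are [2, 1, 1, 1, 1].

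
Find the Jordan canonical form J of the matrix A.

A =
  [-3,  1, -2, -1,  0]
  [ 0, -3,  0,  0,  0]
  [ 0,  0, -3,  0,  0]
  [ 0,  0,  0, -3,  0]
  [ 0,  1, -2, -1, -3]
J_2(-3) ⊕ J_1(-3) ⊕ J_1(-3) ⊕ J_1(-3)

The characteristic polynomial is
  det(x·I − A) = x^5 + 15*x^4 + 90*x^3 + 270*x^2 + 405*x + 243 = (x + 3)^5

Eigenvalues and multiplicities (the geometric multiplicity of λ is n − rank(A − λI), which equals the number of Jordan blocks for λ):
  λ = -3: algebraic multiplicity = 5, geometric multiplicity = 4

Determining the block sizes for each eigenvalue:
  λ = -3: 4 blocks summing to 5 forces exactly one block of size 2 and the rest size 1 → block sizes [2, 1, 1, 1]

Assembling the blocks gives a Jordan form
J =
  [-3,  1,  0,  0,  0]
  [ 0, -3,  0,  0,  0]
  [ 0,  0, -3,  0,  0]
  [ 0,  0,  0, -3,  0]
  [ 0,  0,  0,  0, -3]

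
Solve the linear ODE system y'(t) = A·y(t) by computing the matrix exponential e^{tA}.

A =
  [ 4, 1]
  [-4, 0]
e^{tA} =
  [2*t*exp(2*t) + exp(2*t), t*exp(2*t)]
  [-4*t*exp(2*t), -2*t*exp(2*t) + exp(2*t)]

Strategy: write A = P · J · P⁻¹ where J is a Jordan canonical form, so e^{tA} = P · e^{tJ} · P⁻¹, and e^{tJ} can be computed block-by-block.

A has Jordan form
J =
  [2, 1]
  [0, 2]
(up to reordering of blocks).

Per-block formulas:
  For a 2×2 Jordan block J_2(2): exp(t · J_2(2)) = e^(2t)·(I + t·N), where N is the 2×2 nilpotent shift.

After assembling e^{tJ} and conjugating by P, we get:

e^{tA} =
  [2*t*exp(2*t) + exp(2*t), t*exp(2*t)]
  [-4*t*exp(2*t), -2*t*exp(2*t) + exp(2*t)]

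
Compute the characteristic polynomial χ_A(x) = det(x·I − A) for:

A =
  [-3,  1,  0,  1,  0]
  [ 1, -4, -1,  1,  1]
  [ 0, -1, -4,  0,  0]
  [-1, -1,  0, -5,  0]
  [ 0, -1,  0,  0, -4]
x^5 + 20*x^4 + 160*x^3 + 640*x^2 + 1280*x + 1024

Expanding det(x·I − A) (e.g. by cofactor expansion or by noting that A is similar to its Jordan form J, which has the same characteristic polynomial as A) gives
  χ_A(x) = x^5 + 20*x^4 + 160*x^3 + 640*x^2 + 1280*x + 1024
which factors as (x + 4)^5. The eigenvalues (with algebraic multiplicities) are λ = -4 with multiplicity 5.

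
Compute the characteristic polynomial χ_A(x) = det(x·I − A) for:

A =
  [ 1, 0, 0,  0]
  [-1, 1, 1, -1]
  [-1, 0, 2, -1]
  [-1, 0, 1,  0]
x^4 - 4*x^3 + 6*x^2 - 4*x + 1

Expanding det(x·I − A) (e.g. by cofactor expansion or by noting that A is similar to its Jordan form J, which has the same characteristic polynomial as A) gives
  χ_A(x) = x^4 - 4*x^3 + 6*x^2 - 4*x + 1
which factors as (x - 1)^4. The eigenvalues (with algebraic multiplicities) are λ = 1 with multiplicity 4.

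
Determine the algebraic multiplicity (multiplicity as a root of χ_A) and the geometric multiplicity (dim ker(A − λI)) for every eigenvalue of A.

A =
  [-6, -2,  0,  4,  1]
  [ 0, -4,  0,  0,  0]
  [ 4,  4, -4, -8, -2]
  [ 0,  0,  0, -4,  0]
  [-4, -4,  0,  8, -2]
λ = -4: alg = 5, geom = 4

Step 1 — factor the characteristic polynomial to read off the algebraic multiplicities:
  χ_A(x) = (x + 4)^5

Step 2 — compute geometric multiplicities via the rank-nullity identity g(λ) = n − rank(A − λI):
  rank(A − (-4)·I) = 1, so dim ker(A − (-4)·I) = n − 1 = 4

Summary:
  λ = -4: algebraic multiplicity = 5, geometric multiplicity = 4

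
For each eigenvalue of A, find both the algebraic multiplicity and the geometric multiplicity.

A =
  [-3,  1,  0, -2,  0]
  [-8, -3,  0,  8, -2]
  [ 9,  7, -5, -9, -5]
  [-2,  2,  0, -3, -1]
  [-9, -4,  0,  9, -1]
λ = -5: alg = 3, geom = 2; λ = 0: alg = 2, geom = 1

Step 1 — factor the characteristic polynomial to read off the algebraic multiplicities:
  χ_A(x) = x^2*(x + 5)^3

Step 2 — compute geometric multiplicities via the rank-nullity identity g(λ) = n − rank(A − λI):
  rank(A − (-5)·I) = 3, so dim ker(A − (-5)·I) = n − 3 = 2
  rank(A − (0)·I) = 4, so dim ker(A − (0)·I) = n − 4 = 1

Summary:
  λ = -5: algebraic multiplicity = 3, geometric multiplicity = 2
  λ = 0: algebraic multiplicity = 2, geometric multiplicity = 1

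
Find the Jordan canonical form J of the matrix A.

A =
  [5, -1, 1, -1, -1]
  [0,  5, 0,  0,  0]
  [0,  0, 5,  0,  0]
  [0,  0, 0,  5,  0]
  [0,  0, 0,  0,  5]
J_2(5) ⊕ J_1(5) ⊕ J_1(5) ⊕ J_1(5)

The characteristic polynomial is
  det(x·I − A) = x^5 - 25*x^4 + 250*x^3 - 1250*x^2 + 3125*x - 3125 = (x - 5)^5

Eigenvalues and multiplicities (the geometric multiplicity of λ is n − rank(A − λI), which equals the number of Jordan blocks for λ):
  λ = 5: algebraic multiplicity = 5, geometric multiplicity = 4

Determining the block sizes for each eigenvalue:
  λ = 5: 4 blocks summing to 5 forces exactly one block of size 2 and the rest size 1 → block sizes [2, 1, 1, 1]

Assembling the blocks gives a Jordan form
J =
  [5, 1, 0, 0, 0]
  [0, 5, 0, 0, 0]
  [0, 0, 5, 0, 0]
  [0, 0, 0, 5, 0]
  [0, 0, 0, 0, 5]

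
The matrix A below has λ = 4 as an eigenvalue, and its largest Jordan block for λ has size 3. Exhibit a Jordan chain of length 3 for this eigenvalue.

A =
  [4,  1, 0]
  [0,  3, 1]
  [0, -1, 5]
A Jordan chain for λ = 4 of length 3:
v_1 = (-1, 0, 0)ᵀ
v_2 = (1, -1, -1)ᵀ
v_3 = (0, 1, 0)ᵀ

Let N = A − (4)·I. We want v_3 with N^3 v_3 = 0 but N^2 v_3 ≠ 0; then v_{j-1} := N · v_j for j = 3, …, 2.

Pick v_3 = (0, 1, 0)ᵀ.
Then v_2 = N · v_3 = (1, -1, -1)ᵀ.
Then v_1 = N · v_2 = (-1, 0, 0)ᵀ.

Sanity check: (A − (4)·I) v_1 = (0, 0, 0)ᵀ = 0. ✓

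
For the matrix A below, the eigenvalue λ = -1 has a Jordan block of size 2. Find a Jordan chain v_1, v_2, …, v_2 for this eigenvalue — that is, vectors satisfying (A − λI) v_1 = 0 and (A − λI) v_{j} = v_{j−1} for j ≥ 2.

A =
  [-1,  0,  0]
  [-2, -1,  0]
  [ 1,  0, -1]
A Jordan chain for λ = -1 of length 2:
v_1 = (0, -2, 1)ᵀ
v_2 = (1, 0, 0)ᵀ

Let N = A − (-1)·I. We want v_2 with N^2 v_2 = 0 but N^1 v_2 ≠ 0; then v_{j-1} := N · v_j for j = 2, …, 2.

Pick v_2 = (1, 0, 0)ᵀ.
Then v_1 = N · v_2 = (0, -2, 1)ᵀ.

Sanity check: (A − (-1)·I) v_1 = (0, 0, 0)ᵀ = 0. ✓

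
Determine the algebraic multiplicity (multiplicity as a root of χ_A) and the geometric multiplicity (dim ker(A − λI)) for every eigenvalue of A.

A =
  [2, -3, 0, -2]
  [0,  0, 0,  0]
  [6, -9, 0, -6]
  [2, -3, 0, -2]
λ = 0: alg = 4, geom = 3

Step 1 — factor the characteristic polynomial to read off the algebraic multiplicities:
  χ_A(x) = x^4

Step 2 — compute geometric multiplicities via the rank-nullity identity g(λ) = n − rank(A − λI):
  rank(A − (0)·I) = 1, so dim ker(A − (0)·I) = n − 1 = 3

Summary:
  λ = 0: algebraic multiplicity = 4, geometric multiplicity = 3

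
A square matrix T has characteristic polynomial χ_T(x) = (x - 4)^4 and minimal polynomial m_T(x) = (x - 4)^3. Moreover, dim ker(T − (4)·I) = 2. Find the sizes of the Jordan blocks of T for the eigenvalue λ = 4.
Block sizes for λ = 4: [3, 1]

Step 1 — from the characteristic polynomial, algebraic multiplicity of λ = 4 is 4. From dim ker(T − (4)·I) = 2, there are exactly 2 Jordan blocks for λ = 4.
Step 2 — from the minimal polynomial, the factor (x − 4)^3 tells us the largest block for λ = 4 has size 3.
Step 3 — with total size 4, 2 blocks, and largest block 3, the block sizes (in nonincreasing order) are [3, 1].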